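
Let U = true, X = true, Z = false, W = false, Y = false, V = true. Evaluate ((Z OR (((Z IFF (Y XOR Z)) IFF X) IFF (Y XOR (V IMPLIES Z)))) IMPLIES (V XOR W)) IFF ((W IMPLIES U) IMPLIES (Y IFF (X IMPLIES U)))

Y XOR Z = false XOR false = false
Z IFF (Y XOR Z) = false IFF false = true
(Z IFF (Y XOR Z)) IFF X = true IFF true = true
V IMPLIES Z = true IMPLIES false = false
Y XOR (V IMPLIES Z) = false XOR false = false
((Z IFF (Y XOR Z)) IFF X) IFF (Y XOR (V IMPLIES Z)) = true IFF false = false
Z OR (((Z IFF (Y XOR Z)) IFF X) IFF (Y XOR (V IMPLIES Z))) = false OR false = false
V XOR W = true XOR false = true
(Z OR (((Z IFF (Y XOR Z)) IFF X) IFF (Y XOR (V IMPLIES Z)))) IMPLIES (V XOR W) = false IMPLIES true = true
W IMPLIES U = false IMPLIES true = true
X IMPLIES U = true IMPLIES true = true
Y IFF (X IMPLIES U) = false IFF true = false
(W IMPLIES U) IMPLIES (Y IFF (X IMPLIES U)) = true IMPLIES false = false
((Z OR (((Z IFF (Y XOR Z)) IFF X) IFF (Y XOR (V IMPLIES Z)))) IMPLIES (V XOR W)) IFF ((W IMPLIES U) IMPLIES (Y IFF (X IMPLIES U))) = true IFF false = false

false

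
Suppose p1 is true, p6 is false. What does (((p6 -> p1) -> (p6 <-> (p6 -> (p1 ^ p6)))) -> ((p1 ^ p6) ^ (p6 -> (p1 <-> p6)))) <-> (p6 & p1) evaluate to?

p6 -> p1 = False -> True = True
p1 ^ p6 = True ^ False = True
p6 -> (p1 ^ p6) = False -> True = True
p6 <-> (p6 -> (p1 ^ p6)) = False <-> True = False
(p6 -> p1) -> (p6 <-> (p6 -> (p1 ^ p6))) = True -> False = False
p1 ^ p6 = True ^ False = True
p1 <-> p6 = True <-> False = False
p6 -> (p1 <-> p6) = False -> False = True
(p1 ^ p6) ^ (p6 -> (p1 <-> p6)) = True ^ True = False
((p6 -> p1) -> (p6 <-> (p6 -> (p1 ^ p6)))) -> ((p1 ^ p6) ^ (p6 -> (p1 <-> p6))) = False -> False = True
p6 & p1 = False & True = False
(((p6 -> p1) -> (p6 <-> (p6 -> (p1 ^ p6)))) -> ((p1 ^ p6) ^ (p6 -> (p1 <-> p6)))) <-> (p6 & p1) = True <-> False = False

False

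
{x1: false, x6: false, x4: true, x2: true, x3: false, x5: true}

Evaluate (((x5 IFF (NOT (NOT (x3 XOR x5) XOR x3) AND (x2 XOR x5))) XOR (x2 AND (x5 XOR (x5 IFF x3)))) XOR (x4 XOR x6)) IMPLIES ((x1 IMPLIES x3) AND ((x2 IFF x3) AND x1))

Substituting x1=false, x6=false, x4=true, x2=true, x3=false, x5=true:
x3 XOR x5 = false XOR true = true
NOT (x3 XOR x5) = NOT true = false
NOT (x3 XOR x5) XOR x3 = false XOR false = false
NOT (NOT (x3 XOR x5) XOR x3) = NOT false = true
x2 XOR x5 = true XOR true = false
NOT (NOT (x3 XOR x5) XOR x3) AND (x2 XOR x5) = true AND false = false
x5 IFF (NOT (NOT (x3 XOR x5) XOR x3) AND (x2 XOR x5)) = true IFF false = false
x5 IFF x3 = true IFF false = false
x5 XOR (x5 IFF x3) = true XOR false = true
x2 AND (x5 XOR (x5 IFF x3)) = true AND true = true
(x5 IFF (NOT (NOT (x3 XOR x5) XOR x3) AND (x2 XOR x5))) XOR (x2 AND (x5 XOR (x5 IFF x3))) = false XOR true = true
x4 XOR x6 = true XOR false = true
((x5 IFF (NOT (NOT (x3 XOR x5) XOR x3) AND (x2 XOR x5))) XOR (x2 AND (x5 XOR (x5 IFF x3)))) XOR (x4 XOR x6) = true XOR true = false
x1 IMPLIES x3 = false IMPLIES false = true
x2 IFF x3 = true IFF false = false
(x2 IFF x3) AND x1 = false AND false = false
(x1 IMPLIES x3) AND ((x2 IFF x3) AND x1) = true AND false = false
(((x5 IFF (NOT (NOT (x3 XOR x5) XOR x3) AND (x2 XOR x5))) XOR (x2 AND (x5 XOR (x5 IFF x3)))) XOR (x4 XOR x6)) IMPLIES ((x1 IMPLIES x3) AND ((x2 IFF x3) AND x1)) = false IMPLIES false = true

true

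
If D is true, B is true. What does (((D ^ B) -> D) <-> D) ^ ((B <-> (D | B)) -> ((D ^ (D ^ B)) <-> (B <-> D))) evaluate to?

D ^ B = 1 ^ 1 = 0
(D ^ B) -> D = 0 -> 1 = 1
((D ^ B) -> D) <-> D = 1 <-> 1 = 1
D | B = 1 | 1 = 1
B <-> (D | B) = 1 <-> 1 = 1
D ^ B = 1 ^ 1 = 0
D ^ (D ^ B) = 1 ^ 0 = 1
B <-> D = 1 <-> 1 = 1
(D ^ (D ^ B)) <-> (B <-> D) = 1 <-> 1 = 1
(B <-> (D | B)) -> ((D ^ (D ^ B)) <-> (B <-> D)) = 1 -> 1 = 1
(((D ^ B) -> D) <-> D) ^ ((B <-> (D | B)) -> ((D ^ (D ^ B)) <-> (B <-> D))) = 1 ^ 1 = 0

0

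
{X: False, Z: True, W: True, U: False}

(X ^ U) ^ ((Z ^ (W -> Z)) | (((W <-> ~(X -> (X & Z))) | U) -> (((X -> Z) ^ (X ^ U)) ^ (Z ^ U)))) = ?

True

Substituting X=False, Z=True, W=True, U=False:
X ^ U = False ^ False = False
W -> Z = True -> True = True
Z ^ (W -> Z) = True ^ True = False
X & Z = False & True = False
X -> (X & Z) = False -> False = True
~(X -> (X & Z)) = ~True = False
W <-> ~(X -> (X & Z)) = True <-> False = False
(W <-> ~(X -> (X & Z))) | U = False | False = False
X -> Z = False -> True = True
X ^ U = False ^ False = False
(X -> Z) ^ (X ^ U) = True ^ False = True
Z ^ U = True ^ False = True
((X -> Z) ^ (X ^ U)) ^ (Z ^ U) = True ^ True = False
((W <-> ~(X -> (X & Z))) | U) -> (((X -> Z) ^ (X ^ U)) ^ (Z ^ U)) = False -> False = True
(Z ^ (W -> Z)) | (((W <-> ~(X -> (X & Z))) | U) -> (((X -> Z) ^ (X ^ U)) ^ (Z ^ U))) = False | True = True
(X ^ U) ^ ((Z ^ (W -> Z)) | (((W <-> ~(X -> (X & Z))) | U) -> (((X -> Z) ^ (X ^ U)) ^ (Z ^ U)))) = False ^ True = True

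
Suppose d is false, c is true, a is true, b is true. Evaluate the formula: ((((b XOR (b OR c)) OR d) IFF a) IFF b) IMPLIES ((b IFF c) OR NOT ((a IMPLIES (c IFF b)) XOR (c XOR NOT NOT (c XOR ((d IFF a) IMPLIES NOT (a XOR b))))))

true

b OR c = true OR true = true
b XOR (b OR c) = true XOR true = false
(b XOR (b OR c)) OR d = false OR false = false
((b XOR (b OR c)) OR d) IFF a = false IFF true = false
(((b XOR (b OR c)) OR d) IFF a) IFF b = false IFF true = false
b IFF c = true IFF true = true
c IFF b = true IFF true = true
a IMPLIES (c IFF b) = true IMPLIES true = true
d IFF a = false IFF true = false
a XOR b = true XOR true = false
NOT (a XOR b) = NOT false = true
(d IFF a) IMPLIES NOT (a XOR b) = false IMPLIES true = true
c XOR ((d IFF a) IMPLIES NOT (a XOR b)) = true XOR true = false
NOT (c XOR ((d IFF a) IMPLIES NOT (a XOR b))) = NOT false = true
NOT NOT (c XOR ((d IFF a) IMPLIES NOT (a XOR b))) = NOT true = false
c XOR NOT NOT (c XOR ((d IFF a) IMPLIES NOT (a XOR b))) = true XOR false = true
(a IMPLIES (c IFF b)) XOR (c XOR NOT NOT (c XOR ((d IFF a) IMPLIES NOT (a XOR b)))) = true XOR true = false
NOT ((a IMPLIES (c IFF b)) XOR (c XOR NOT NOT (c XOR ((d IFF a) IMPLIES NOT (a XOR b))))) = NOT false = true
(b IFF c) OR NOT ((a IMPLIES (c IFF b)) XOR (c XOR NOT NOT (c XOR ((d IFF a) IMPLIES NOT (a XOR b))))) = true OR true = true
((((b XOR (b OR c)) OR d) IFF a) IFF b) IMPLIES ((b IFF c) OR NOT ((a IMPLIES (c IFF b)) XOR (c XOR NOT NOT (c XOR ((d IFF a) IMPLIES NOT (a XOR b)))))) = false IMPLIES true = true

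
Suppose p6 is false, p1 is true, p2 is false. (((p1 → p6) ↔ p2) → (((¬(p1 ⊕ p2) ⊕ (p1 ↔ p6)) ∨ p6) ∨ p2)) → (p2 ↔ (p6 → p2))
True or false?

T

p1 → p6 = T → F = F
(p1 → p6) ↔ p2 = F ↔ F = T
p1 ⊕ p2 = T ⊕ F = T
¬(p1 ⊕ p2) = ¬T = F
p1 ↔ p6 = T ↔ F = F
¬(p1 ⊕ p2) ⊕ (p1 ↔ p6) = F ⊕ F = F
(¬(p1 ⊕ p2) ⊕ (p1 ↔ p6)) ∨ p6 = F ∨ F = F
((¬(p1 ⊕ p2) ⊕ (p1 ↔ p6)) ∨ p6) ∨ p2 = F ∨ F = F
((p1 → p6) ↔ p2) → (((¬(p1 ⊕ p2) ⊕ (p1 ↔ p6)) ∨ p6) ∨ p2) = T → F = F
p6 → p2 = F → F = T
p2 ↔ (p6 → p2) = F ↔ T = F
(((p1 → p6) ↔ p2) → (((¬(p1 ⊕ p2) ⊕ (p1 ↔ p6)) ∨ p6) ∨ p2)) → (p2 ↔ (p6 → p2)) = F → F = T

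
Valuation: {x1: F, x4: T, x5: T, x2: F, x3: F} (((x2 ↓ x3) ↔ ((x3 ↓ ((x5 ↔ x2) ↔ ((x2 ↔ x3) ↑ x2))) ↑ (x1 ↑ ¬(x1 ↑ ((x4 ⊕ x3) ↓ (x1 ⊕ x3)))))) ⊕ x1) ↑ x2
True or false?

T

x2 ↓ x3 = F ↓ F = T
x5 ↔ x2 = T ↔ F = F
x2 ↔ x3 = F ↔ F = T
(x2 ↔ x3) ↑ x2 = T ↑ F = T
(x5 ↔ x2) ↔ ((x2 ↔ x3) ↑ x2) = F ↔ T = F
x3 ↓ ((x5 ↔ x2) ↔ ((x2 ↔ x3) ↑ x2)) = F ↓ F = T
x4 ⊕ x3 = T ⊕ F = T
x1 ⊕ x3 = F ⊕ F = F
(x4 ⊕ x3) ↓ (x1 ⊕ x3) = T ↓ F = F
x1 ↑ ((x4 ⊕ x3) ↓ (x1 ⊕ x3)) = F ↑ F = T
¬(x1 ↑ ((x4 ⊕ x3) ↓ (x1 ⊕ x3))) = ¬T = F
x1 ↑ ¬(x1 ↑ ((x4 ⊕ x3) ↓ (x1 ⊕ x3))) = F ↑ F = T
(x3 ↓ ((x5 ↔ x2) ↔ ((x2 ↔ x3) ↑ x2))) ↑ (x1 ↑ ¬(x1 ↑ ((x4 ⊕ x3) ↓ (x1 ⊕ x3)))) = T ↑ T = F
(x2 ↓ x3) ↔ ((x3 ↓ ((x5 ↔ x2) ↔ ((x2 ↔ x3) ↑ x2))) ↑ (x1 ↑ ¬(x1 ↑ ((x4 ⊕ x3) ↓ (x1 ⊕ x3))))) = T ↔ F = F
((x2 ↓ x3) ↔ ((x3 ↓ ((x5 ↔ x2) ↔ ((x2 ↔ x3) ↑ x2))) ↑ (x1 ↑ ¬(x1 ↑ ((x4 ⊕ x3) ↓ (x1 ⊕ x3)))))) ⊕ x1 = F ⊕ F = F
(((x2 ↓ x3) ↔ ((x3 ↓ ((x5 ↔ x2) ↔ ((x2 ↔ x3) ↑ x2))) ↑ (x1 ↑ ¬(x1 ↑ ((x4 ⊕ x3) ↓ (x1 ⊕ x3)))))) ⊕ x1) ↑ x2 = F ↑ F = T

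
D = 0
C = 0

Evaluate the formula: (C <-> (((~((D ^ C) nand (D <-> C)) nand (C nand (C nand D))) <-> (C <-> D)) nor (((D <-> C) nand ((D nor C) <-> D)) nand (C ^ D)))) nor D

0

D ^ C = 0 ^ 0 = 0
D <-> C = 0 <-> 0 = 1
(D ^ C) nand (D <-> C) = 0 nand 1 = 1
~((D ^ C) nand (D <-> C)) = ~1 = 0
C nand D = 0 nand 0 = 1
C nand (C nand D) = 0 nand 1 = 1
~((D ^ C) nand (D <-> C)) nand (C nand (C nand D)) = 0 nand 1 = 1
C <-> D = 0 <-> 0 = 1
(~((D ^ C) nand (D <-> C)) nand (C nand (C nand D))) <-> (C <-> D) = 1 <-> 1 = 1
D <-> C = 0 <-> 0 = 1
D nor C = 0 nor 0 = 1
(D nor C) <-> D = 1 <-> 0 = 0
(D <-> C) nand ((D nor C) <-> D) = 1 nand 0 = 1
C ^ D = 0 ^ 0 = 0
((D <-> C) nand ((D nor C) <-> D)) nand (C ^ D) = 1 nand 0 = 1
((~((D ^ C) nand (D <-> C)) nand (C nand (C nand D))) <-> (C <-> D)) nor (((D <-> C) nand ((D nor C) <-> D)) nand (C ^ D)) = 1 nor 1 = 0
C <-> (((~((D ^ C) nand (D <-> C)) nand (C nand (C nand D))) <-> (C <-> D)) nor (((D <-> C) nand ((D nor C) <-> D)) nand (C ^ D))) = 0 <-> 0 = 1
(C <-> (((~((D ^ C) nand (D <-> C)) nand (C nand (C nand D))) <-> (C <-> D)) nor (((D <-> C) nand ((D nor C) <-> D)) nand (C ^ D)))) nor D = 1 nor 0 = 0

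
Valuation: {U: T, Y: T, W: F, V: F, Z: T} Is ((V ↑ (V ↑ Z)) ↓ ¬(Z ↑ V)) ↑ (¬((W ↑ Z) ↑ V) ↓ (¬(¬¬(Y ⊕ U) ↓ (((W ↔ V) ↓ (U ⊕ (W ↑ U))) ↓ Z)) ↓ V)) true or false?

V ↑ Z = F ↑ T = T
V ↑ (V ↑ Z) = F ↑ T = T
Z ↑ V = T ↑ F = T
¬(Z ↑ V) = ¬T = F
(V ↑ (V ↑ Z)) ↓ ¬(Z ↑ V) = T ↓ F = F
W ↑ Z = F ↑ T = T
(W ↑ Z) ↑ V = T ↑ F = T
¬((W ↑ Z) ↑ V) = ¬T = F
Y ⊕ U = T ⊕ T = F
¬(Y ⊕ U) = ¬F = T
¬¬(Y ⊕ U) = ¬T = F
W ↔ V = F ↔ F = T
W ↑ U = F ↑ T = T
U ⊕ (W ↑ U) = T ⊕ T = F
(W ↔ V) ↓ (U ⊕ (W ↑ U)) = T ↓ F = F
((W ↔ V) ↓ (U ⊕ (W ↑ U))) ↓ Z = F ↓ T = F
¬¬(Y ⊕ U) ↓ (((W ↔ V) ↓ (U ⊕ (W ↑ U))) ↓ Z) = F ↓ F = T
¬(¬¬(Y ⊕ U) ↓ (((W ↔ V) ↓ (U ⊕ (W ↑ U))) ↓ Z)) = ¬T = F
¬(¬¬(Y ⊕ U) ↓ (((W ↔ V) ↓ (U ⊕ (W ↑ U))) ↓ Z)) ↓ V = F ↓ F = T
¬((W ↑ Z) ↑ V) ↓ (¬(¬¬(Y ⊕ U) ↓ (((W ↔ V) ↓ (U ⊕ (W ↑ U))) ↓ Z)) ↓ V) = F ↓ T = F
((V ↑ (V ↑ Z)) ↓ ¬(Z ↑ V)) ↑ (¬((W ↑ Z) ↑ V) ↓ (¬(¬¬(Y ⊕ U) ↓ (((W ↔ V) ↓ (U ⊕ (W ↑ U))) ↓ Z)) ↓ V)) = F ↑ F = T

T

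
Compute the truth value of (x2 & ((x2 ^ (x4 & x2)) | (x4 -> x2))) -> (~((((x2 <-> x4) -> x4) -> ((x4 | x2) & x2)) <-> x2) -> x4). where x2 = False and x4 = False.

x4 & x2 = False & False = False
x2 ^ (x4 & x2) = False ^ False = False
x4 -> x2 = False -> False = True
(x2 ^ (x4 & x2)) | (x4 -> x2) = False | True = True
x2 & ((x2 ^ (x4 & x2)) | (x4 -> x2)) = False & True = False
x2 <-> x4 = False <-> False = True
(x2 <-> x4) -> x4 = True -> False = False
x4 | x2 = False | False = False
(x4 | x2) & x2 = False & False = False
((x2 <-> x4) -> x4) -> ((x4 | x2) & x2) = False -> False = True
(((x2 <-> x4) -> x4) -> ((x4 | x2) & x2)) <-> x2 = True <-> False = False
~((((x2 <-> x4) -> x4) -> ((x4 | x2) & x2)) <-> x2) = ~False = True
~((((x2 <-> x4) -> x4) -> ((x4 | x2) & x2)) <-> x2) -> x4 = True -> False = False
(x2 & ((x2 ^ (x4 & x2)) | (x4 -> x2))) -> (~((((x2 <-> x4) -> x4) -> ((x4 | x2) & x2)) <-> x2) -> x4) = False -> False = True

True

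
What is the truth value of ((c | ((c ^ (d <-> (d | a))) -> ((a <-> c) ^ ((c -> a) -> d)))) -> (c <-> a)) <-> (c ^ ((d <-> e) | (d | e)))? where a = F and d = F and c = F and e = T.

d | a = F | F = F
d <-> (d | a) = F <-> F = T
c ^ (d <-> (d | a)) = F ^ T = T
a <-> c = F <-> F = T
c -> a = F -> F = T
(c -> a) -> d = T -> F = F
(a <-> c) ^ ((c -> a) -> d) = T ^ F = T
(c ^ (d <-> (d | a))) -> ((a <-> c) ^ ((c -> a) -> d)) = T -> T = T
c | ((c ^ (d <-> (d | a))) -> ((a <-> c) ^ ((c -> a) -> d))) = F | T = T
c <-> a = F <-> F = T
(c | ((c ^ (d <-> (d | a))) -> ((a <-> c) ^ ((c -> a) -> d)))) -> (c <-> a) = T -> T = T
d <-> e = F <-> T = F
d | e = F | T = T
(d <-> e) | (d | e) = F | T = T
c ^ ((d <-> e) | (d | e)) = F ^ T = T
((c | ((c ^ (d <-> (d | a))) -> ((a <-> c) ^ ((c -> a) -> d)))) -> (c <-> a)) <-> (c ^ ((d <-> e) | (d | e))) = T <-> T = T

T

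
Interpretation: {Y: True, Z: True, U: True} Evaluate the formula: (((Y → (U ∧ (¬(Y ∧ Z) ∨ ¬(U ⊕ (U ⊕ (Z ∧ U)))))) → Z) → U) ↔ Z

Y ∧ Z = True ∧ True = True
¬(Y ∧ Z) = ¬True = False
Z ∧ U = True ∧ True = True
U ⊕ (Z ∧ U) = True ⊕ True = False
U ⊕ (U ⊕ (Z ∧ U)) = True ⊕ False = True
¬(U ⊕ (U ⊕ (Z ∧ U))) = ¬True = False
¬(Y ∧ Z) ∨ ¬(U ⊕ (U ⊕ (Z ∧ U))) = False ∨ False = False
U ∧ (¬(Y ∧ Z) ∨ ¬(U ⊕ (U ⊕ (Z ∧ U)))) = True ∧ False = False
Y → (U ∧ (¬(Y ∧ Z) ∨ ¬(U ⊕ (U ⊕ (Z ∧ U))))) = True → False = False
(Y → (U ∧ (¬(Y ∧ Z) ∨ ¬(U ⊕ (U ⊕ (Z ∧ U)))))) → Z = False → True = True
((Y → (U ∧ (¬(Y ∧ Z) ∨ ¬(U ⊕ (U ⊕ (Z ∧ U)))))) → Z) → U = True → True = True
(((Y → (U ∧ (¬(Y ∧ Z) ∨ ¬(U ⊕ (U ⊕ (Z ∧ U)))))) → Z) → U) ↔ Z = True ↔ True = True

True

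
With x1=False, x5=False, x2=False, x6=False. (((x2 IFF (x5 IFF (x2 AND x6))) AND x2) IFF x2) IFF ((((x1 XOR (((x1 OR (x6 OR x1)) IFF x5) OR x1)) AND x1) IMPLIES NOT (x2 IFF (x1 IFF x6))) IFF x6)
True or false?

False

x2 AND x6 = False AND False = False
x5 IFF (x2 AND x6) = False IFF False = True
x2 IFF (x5 IFF (x2 AND x6)) = False IFF True = False
(x2 IFF (x5 IFF (x2 AND x6))) AND x2 = False AND False = False
((x2 IFF (x5 IFF (x2 AND x6))) AND x2) IFF x2 = False IFF False = True
x6 OR x1 = False OR False = False
x1 OR (x6 OR x1) = False OR False = False
(x1 OR (x6 OR x1)) IFF x5 = False IFF False = True
((x1 OR (x6 OR x1)) IFF x5) OR x1 = True OR False = True
x1 XOR (((x1 OR (x6 OR x1)) IFF x5) OR x1) = False XOR True = True
(x1 XOR (((x1 OR (x6 OR x1)) IFF x5) OR x1)) AND x1 = True AND False = False
x1 IFF x6 = False IFF False = True
x2 IFF (x1 IFF x6) = False IFF True = False
NOT (x2 IFF (x1 IFF x6)) = NOT False = True
((x1 XOR (((x1 OR (x6 OR x1)) IFF x5) OR x1)) AND x1) IMPLIES NOT (x2 IFF (x1 IFF x6)) = False IMPLIES True = True
(((x1 XOR (((x1 OR (x6 OR x1)) IFF x5) OR x1)) AND x1) IMPLIES NOT (x2 IFF (x1 IFF x6))) IFF x6 = True IFF False = False
(((x2 IFF (x5 IFF (x2 AND x6))) AND x2) IFF x2) IFF ((((x1 XOR (((x1 OR (x6 OR x1)) IFF x5) OR x1)) AND x1) IMPLIES NOT (x2 IFF (x1 IFF x6))) IFF x6) = True IFF False = False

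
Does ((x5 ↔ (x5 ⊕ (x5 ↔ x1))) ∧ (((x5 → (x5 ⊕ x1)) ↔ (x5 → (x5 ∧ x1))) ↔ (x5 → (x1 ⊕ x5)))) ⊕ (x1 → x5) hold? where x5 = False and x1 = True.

Substituting x5=False, x1=True:
x5 ↔ x1 = False ↔ True = False
x5 ⊕ (x5 ↔ x1) = False ⊕ False = False
x5 ↔ (x5 ⊕ (x5 ↔ x1)) = False ↔ False = True
x5 ⊕ x1 = False ⊕ True = True
x5 → (x5 ⊕ x1) = False → True = True
x5 ∧ x1 = False ∧ True = False
x5 → (x5 ∧ x1) = False → False = True
(x5 → (x5 ⊕ x1)) ↔ (x5 → (x5 ∧ x1)) = True ↔ True = True
x1 ⊕ x5 = True ⊕ False = True
x5 → (x1 ⊕ x5) = False → True = True
((x5 → (x5 ⊕ x1)) ↔ (x5 → (x5 ∧ x1))) ↔ (x5 → (x1 ⊕ x5)) = True ↔ True = True
(x5 ↔ (x5 ⊕ (x5 ↔ x1))) ∧ (((x5 → (x5 ⊕ x1)) ↔ (x5 → (x5 ∧ x1))) ↔ (x5 → (x1 ⊕ x5))) = True ∧ True = True
x1 → x5 = True → False = False
((x5 ↔ (x5 ⊕ (x5 ↔ x1))) ∧ (((x5 → (x5 ⊕ x1)) ↔ (x5 → (x5 ∧ x1))) ↔ (x5 → (x1 ⊕ x5)))) ⊕ (x1 → x5) = True ⊕ False = True

True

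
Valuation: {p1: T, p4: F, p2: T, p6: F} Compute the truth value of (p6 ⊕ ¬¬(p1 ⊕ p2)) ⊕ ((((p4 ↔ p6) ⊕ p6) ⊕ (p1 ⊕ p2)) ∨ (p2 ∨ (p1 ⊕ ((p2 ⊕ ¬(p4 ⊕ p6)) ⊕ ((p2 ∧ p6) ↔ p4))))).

T

p1 ⊕ p2 = T ⊕ T = F
¬(p1 ⊕ p2) = ¬F = T
¬¬(p1 ⊕ p2) = ¬T = F
p6 ⊕ ¬¬(p1 ⊕ p2) = F ⊕ F = F
p4 ↔ p6 = F ↔ F = T
(p4 ↔ p6) ⊕ p6 = T ⊕ F = T
p1 ⊕ p2 = T ⊕ T = F
((p4 ↔ p6) ⊕ p6) ⊕ (p1 ⊕ p2) = T ⊕ F = T
p4 ⊕ p6 = F ⊕ F = F
¬(p4 ⊕ p6) = ¬F = T
p2 ⊕ ¬(p4 ⊕ p6) = T ⊕ T = F
p2 ∧ p6 = T ∧ F = F
(p2 ∧ p6) ↔ p4 = F ↔ F = T
(p2 ⊕ ¬(p4 ⊕ p6)) ⊕ ((p2 ∧ p6) ↔ p4) = F ⊕ T = T
p1 ⊕ ((p2 ⊕ ¬(p4 ⊕ p6)) ⊕ ((p2 ∧ p6) ↔ p4)) = T ⊕ T = F
p2 ∨ (p1 ⊕ ((p2 ⊕ ¬(p4 ⊕ p6)) ⊕ ((p2 ∧ p6) ↔ p4))) = T ∨ F = T
(((p4 ↔ p6) ⊕ p6) ⊕ (p1 ⊕ p2)) ∨ (p2 ∨ (p1 ⊕ ((p2 ⊕ ¬(p4 ⊕ p6)) ⊕ ((p2 ∧ p6) ↔ p4)))) = T ∨ T = T
(p6 ⊕ ¬¬(p1 ⊕ p2)) ⊕ ((((p4 ↔ p6) ⊕ p6) ⊕ (p1 ⊕ p2)) ∨ (p2 ∨ (p1 ⊕ ((p2 ⊕ ¬(p4 ⊕ p6)) ⊕ ((p2 ∧ p6) ↔ p4))))) = F ⊕ T = T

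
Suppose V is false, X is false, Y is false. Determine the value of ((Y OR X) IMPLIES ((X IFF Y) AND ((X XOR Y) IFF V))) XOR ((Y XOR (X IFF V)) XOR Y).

Y OR X = False OR False = False
X IFF Y = False IFF False = True
X XOR Y = False XOR False = False
(X XOR Y) IFF V = False IFF False = True
(X IFF Y) AND ((X XOR Y) IFF V) = True AND True = True
(Y OR X) IMPLIES ((X IFF Y) AND ((X XOR Y) IFF V)) = False IMPLIES True = True
X IFF V = False IFF False = True
Y XOR (X IFF V) = False XOR True = True
(Y XOR (X IFF V)) XOR Y = True XOR False = True
((Y OR X) IMPLIES ((X IFF Y) AND ((X XOR Y) IFF V))) XOR ((Y XOR (X IFF V)) XOR Y) = True XOR True = False

False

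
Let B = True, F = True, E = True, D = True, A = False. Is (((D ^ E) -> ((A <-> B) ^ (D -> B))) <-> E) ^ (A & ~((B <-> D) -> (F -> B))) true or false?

True

D ^ E = True ^ True = False
A <-> B = False <-> True = False
D -> B = True -> True = True
(A <-> B) ^ (D -> B) = False ^ True = True
(D ^ E) -> ((A <-> B) ^ (D -> B)) = False -> True = True
((D ^ E) -> ((A <-> B) ^ (D -> B))) <-> E = True <-> True = True
B <-> D = True <-> True = True
F -> B = True -> True = True
(B <-> D) -> (F -> B) = True -> True = True
~((B <-> D) -> (F -> B)) = ~True = False
A & ~((B <-> D) -> (F -> B)) = False & False = False
(((D ^ E) -> ((A <-> B) ^ (D -> B))) <-> E) ^ (A & ~((B <-> D) -> (F -> B))) = True ^ False = True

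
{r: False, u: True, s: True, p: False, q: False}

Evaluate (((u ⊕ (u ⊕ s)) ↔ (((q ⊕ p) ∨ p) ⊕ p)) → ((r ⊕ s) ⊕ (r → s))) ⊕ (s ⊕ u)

True

u ⊕ s = True ⊕ True = False
u ⊕ (u ⊕ s) = True ⊕ False = True
q ⊕ p = False ⊕ False = False
(q ⊕ p) ∨ p = False ∨ False = False
((q ⊕ p) ∨ p) ⊕ p = False ⊕ False = False
(u ⊕ (u ⊕ s)) ↔ (((q ⊕ p) ∨ p) ⊕ p) = True ↔ False = False
r ⊕ s = False ⊕ True = True
r → s = False → True = True
(r ⊕ s) ⊕ (r → s) = True ⊕ True = False
((u ⊕ (u ⊕ s)) ↔ (((q ⊕ p) ∨ p) ⊕ p)) → ((r ⊕ s) ⊕ (r → s)) = False → False = True
s ⊕ u = True ⊕ True = False
(((u ⊕ (u ⊕ s)) ↔ (((q ⊕ p) ∨ p) ⊕ p)) → ((r ⊕ s) ⊕ (r → s))) ⊕ (s ⊕ u) = True ⊕ False = True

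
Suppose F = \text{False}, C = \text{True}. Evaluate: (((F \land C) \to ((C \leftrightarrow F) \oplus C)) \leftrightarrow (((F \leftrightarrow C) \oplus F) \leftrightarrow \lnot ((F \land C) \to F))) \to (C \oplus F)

Substituting F=\text{False}, C=\text{True}:
F \land C = \text{False} \land \text{True} = \text{False}
C \leftrightarrow F = \text{True} \leftrightarrow \text{False} = \text{False}
(C \leftrightarrow F) \oplus C = \text{False} \oplus \text{True} = \text{True}
(F \land C) \to ((C \leftrightarrow F) \oplus C) = \text{False} \to \text{True} = \text{True}
F \leftrightarrow C = \text{False} \leftrightarrow \text{True} = \text{False}
(F \leftrightarrow C) \oplus F = \text{False} \oplus \text{False} = \text{False}
F \land C = \text{False} \land \text{True} = \text{False}
(F \land C) \to F = \text{False} \to \text{False} = \text{True}
\lnot ((F \land C) \to F) = \lnot \text{True} = \text{False}
((F \leftrightarrow C) \oplus F) \leftrightarrow \lnot ((F \land C) \to F) = \text{False} \leftrightarrow \text{False} = \text{True}
((F \land C) \to ((C \leftrightarrow F) \oplus C)) \leftrightarrow (((F \leftrightarrow C) \oplus F) \leftrightarrow \lnot ((F \land C) \to F)) = \text{True} \leftrightarrow \text{True} = \text{True}
C \oplus F = \text{True} \oplus \text{False} = \text{True}
(((F \land C) \to ((C \leftrightarrow F) \oplus C)) \leftrightarrow (((F \leftrightarrow C) \oplus F) \leftrightarrow \lnot ((F \land C) \to F))) \to (C \oplus F) = \text{True} \to \text{True} = \text{True}

\text{True}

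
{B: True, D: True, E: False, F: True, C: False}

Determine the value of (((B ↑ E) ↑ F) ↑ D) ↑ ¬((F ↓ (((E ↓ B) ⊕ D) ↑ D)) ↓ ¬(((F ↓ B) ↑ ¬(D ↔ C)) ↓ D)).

B ↑ E = True ↑ False = True
(B ↑ E) ↑ F = True ↑ True = False
((B ↑ E) ↑ F) ↑ D = False ↑ True = True
E ↓ B = False ↓ True = False
(E ↓ B) ⊕ D = False ⊕ True = True
((E ↓ B) ⊕ D) ↑ D = True ↑ True = False
F ↓ (((E ↓ B) ⊕ D) ↑ D) = True ↓ False = False
F ↓ B = True ↓ True = False
D ↔ C = True ↔ False = False
¬(D ↔ C) = ¬False = True
(F ↓ B) ↑ ¬(D ↔ C) = False ↑ True = True
((F ↓ B) ↑ ¬(D ↔ C)) ↓ D = True ↓ True = False
¬(((F ↓ B) ↑ ¬(D ↔ C)) ↓ D) = ¬False = True
(F ↓ (((E ↓ B) ⊕ D) ↑ D)) ↓ ¬(((F ↓ B) ↑ ¬(D ↔ C)) ↓ D) = False ↓ True = False
¬((F ↓ (((E ↓ B) ⊕ D) ↑ D)) ↓ ¬(((F ↓ B) ↑ ¬(D ↔ C)) ↓ D)) = ¬False = True
(((B ↑ E) ↑ F) ↑ D) ↑ ¬((F ↓ (((E ↓ B) ⊕ D) ↑ D)) ↓ ¬(((F ↓ B) ↑ ¬(D ↔ C)) ↓ D)) = True ↑ True = False

False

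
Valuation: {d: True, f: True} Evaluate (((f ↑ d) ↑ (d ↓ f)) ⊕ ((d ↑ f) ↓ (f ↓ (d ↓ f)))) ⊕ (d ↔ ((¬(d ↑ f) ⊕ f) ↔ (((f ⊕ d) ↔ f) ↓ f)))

f ↑ d = True ↑ True = False
d ↓ f = True ↓ True = False
(f ↑ d) ↑ (d ↓ f) = False ↑ False = True
d ↑ f = True ↑ True = False
d ↓ f = True ↓ True = False
f ↓ (d ↓ f) = True ↓ False = False
(d ↑ f) ↓ (f ↓ (d ↓ f)) = False ↓ False = True
((f ↑ d) ↑ (d ↓ f)) ⊕ ((d ↑ f) ↓ (f ↓ (d ↓ f))) = True ⊕ True = False
d ↑ f = True ↑ True = False
¬(d ↑ f) = ¬False = True
¬(d ↑ f) ⊕ f = True ⊕ True = False
f ⊕ d = True ⊕ True = False
(f ⊕ d) ↔ f = False ↔ True = False
((f ⊕ d) ↔ f) ↓ f = False ↓ True = False
(¬(d ↑ f) ⊕ f) ↔ (((f ⊕ d) ↔ f) ↓ f) = False ↔ False = True
d ↔ ((¬(d ↑ f) ⊕ f) ↔ (((f ⊕ d) ↔ f) ↓ f)) = True ↔ True = True
(((f ↑ d) ↑ (d ↓ f)) ⊕ ((d ↑ f) ↓ (f ↓ (d ↓ f)))) ⊕ (d ↔ ((¬(d ↑ f) ⊕ f) ↔ (((f ⊕ d) ↔ f) ↓ f))) = False ⊕ True = True

True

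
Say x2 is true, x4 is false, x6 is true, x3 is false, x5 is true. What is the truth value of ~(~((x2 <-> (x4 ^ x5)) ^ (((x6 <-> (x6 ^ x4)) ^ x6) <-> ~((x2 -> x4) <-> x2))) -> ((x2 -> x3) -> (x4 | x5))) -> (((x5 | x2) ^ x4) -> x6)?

x4 ^ x5 = 0 ^ 1 = 1
x2 <-> (x4 ^ x5) = 1 <-> 1 = 1
x6 ^ x4 = 1 ^ 0 = 1
x6 <-> (x6 ^ x4) = 1 <-> 1 = 1
(x6 <-> (x6 ^ x4)) ^ x6 = 1 ^ 1 = 0
x2 -> x4 = 1 -> 0 = 0
(x2 -> x4) <-> x2 = 0 <-> 1 = 0
~((x2 -> x4) <-> x2) = ~0 = 1
((x6 <-> (x6 ^ x4)) ^ x6) <-> ~((x2 -> x4) <-> x2) = 0 <-> 1 = 0
(x2 <-> (x4 ^ x5)) ^ (((x6 <-> (x6 ^ x4)) ^ x6) <-> ~((x2 -> x4) <-> x2)) = 1 ^ 0 = 1
~((x2 <-> (x4 ^ x5)) ^ (((x6 <-> (x6 ^ x4)) ^ x6) <-> ~((x2 -> x4) <-> x2))) = ~1 = 0
x2 -> x3 = 1 -> 0 = 0
x4 | x5 = 0 | 1 = 1
(x2 -> x3) -> (x4 | x5) = 0 -> 1 = 1
~((x2 <-> (x4 ^ x5)) ^ (((x6 <-> (x6 ^ x4)) ^ x6) <-> ~((x2 -> x4) <-> x2))) -> ((x2 -> x3) -> (x4 | x5)) = 0 -> 1 = 1
~(~((x2 <-> (x4 ^ x5)) ^ (((x6 <-> (x6 ^ x4)) ^ x6) <-> ~((x2 -> x4) <-> x2))) -> ((x2 -> x3) -> (x4 | x5))) = ~1 = 0
x5 | x2 = 1 | 1 = 1
(x5 | x2) ^ x4 = 1 ^ 0 = 1
((x5 | x2) ^ x4) -> x6 = 1 -> 1 = 1
~(~((x2 <-> (x4 ^ x5)) ^ (((x6 <-> (x6 ^ x4)) ^ x6) <-> ~((x2 -> x4) <-> x2))) -> ((x2 -> x3) -> (x4 | x5))) -> (((x5 | x2) ^ x4) -> x6) = 0 -> 1 = 1

1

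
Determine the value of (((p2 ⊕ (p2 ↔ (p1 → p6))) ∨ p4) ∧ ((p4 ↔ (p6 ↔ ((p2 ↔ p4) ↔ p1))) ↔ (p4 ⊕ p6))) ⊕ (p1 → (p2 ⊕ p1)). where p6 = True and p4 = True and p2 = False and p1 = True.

False

p1 → p6 = True → True = True
p2 ↔ (p1 → p6) = False ↔ True = False
p2 ⊕ (p2 ↔ (p1 → p6)) = False ⊕ False = False
(p2 ⊕ (p2 ↔ (p1 → p6))) ∨ p4 = False ∨ True = True
p2 ↔ p4 = False ↔ True = False
(p2 ↔ p4) ↔ p1 = False ↔ True = False
p6 ↔ ((p2 ↔ p4) ↔ p1) = True ↔ False = False
p4 ↔ (p6 ↔ ((p2 ↔ p4) ↔ p1)) = True ↔ False = False
p4 ⊕ p6 = True ⊕ True = False
(p4 ↔ (p6 ↔ ((p2 ↔ p4) ↔ p1))) ↔ (p4 ⊕ p6) = False ↔ False = True
((p2 ⊕ (p2 ↔ (p1 → p6))) ∨ p4) ∧ ((p4 ↔ (p6 ↔ ((p2 ↔ p4) ↔ p1))) ↔ (p4 ⊕ p6)) = True ∧ True = True
p2 ⊕ p1 = False ⊕ True = True
p1 → (p2 ⊕ p1) = True → True = True
(((p2 ⊕ (p2 ↔ (p1 → p6))) ∨ p4) ∧ ((p4 ↔ (p6 ↔ ((p2 ↔ p4) ↔ p1))) ↔ (p4 ⊕ p6))) ⊕ (p1 → (p2 ⊕ p1)) = True ⊕ True = False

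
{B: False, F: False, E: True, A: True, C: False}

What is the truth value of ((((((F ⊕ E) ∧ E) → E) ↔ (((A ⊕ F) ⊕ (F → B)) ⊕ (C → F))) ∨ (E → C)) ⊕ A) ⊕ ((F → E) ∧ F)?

False

F ⊕ E = False ⊕ True = True
(F ⊕ E) ∧ E = True ∧ True = True
((F ⊕ E) ∧ E) → E = True → True = True
A ⊕ F = True ⊕ False = True
F → B = False → False = True
(A ⊕ F) ⊕ (F → B) = True ⊕ True = False
C → F = False → False = True
((A ⊕ F) ⊕ (F → B)) ⊕ (C → F) = False ⊕ True = True
(((F ⊕ E) ∧ E) → E) ↔ (((A ⊕ F) ⊕ (F → B)) ⊕ (C → F)) = True ↔ True = True
E → C = True → False = False
((((F ⊕ E) ∧ E) → E) ↔ (((A ⊕ F) ⊕ (F → B)) ⊕ (C → F))) ∨ (E → C) = True ∨ False = True
(((((F ⊕ E) ∧ E) → E) ↔ (((A ⊕ F) ⊕ (F → B)) ⊕ (C → F))) ∨ (E → C)) ⊕ A = True ⊕ True = False
F → E = False → True = True
(F → E) ∧ F = True ∧ False = False
((((((F ⊕ E) ∧ E) → E) ↔ (((A ⊕ F) ⊕ (F → B)) ⊕ (C → F))) ∨ (E → C)) ⊕ A) ⊕ ((F → E) ∧ F) = False ⊕ False = False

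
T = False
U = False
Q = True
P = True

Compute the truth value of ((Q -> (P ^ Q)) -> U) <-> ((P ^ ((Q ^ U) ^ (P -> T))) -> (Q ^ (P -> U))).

True

Substituting T=False, U=False, Q=True, P=True:
P ^ Q = True ^ True = False
Q -> (P ^ Q) = True -> False = False
(Q -> (P ^ Q)) -> U = False -> False = True
Q ^ U = True ^ False = True
P -> T = True -> False = False
(Q ^ U) ^ (P -> T) = True ^ False = True
P ^ ((Q ^ U) ^ (P -> T)) = True ^ True = False
P -> U = True -> False = False
Q ^ (P -> U) = True ^ False = True
(P ^ ((Q ^ U) ^ (P -> T))) -> (Q ^ (P -> U)) = False -> True = True
((Q -> (P ^ Q)) -> U) <-> ((P ^ ((Q ^ U) ^ (P -> T))) -> (Q ^ (P -> U))) = True <-> True = True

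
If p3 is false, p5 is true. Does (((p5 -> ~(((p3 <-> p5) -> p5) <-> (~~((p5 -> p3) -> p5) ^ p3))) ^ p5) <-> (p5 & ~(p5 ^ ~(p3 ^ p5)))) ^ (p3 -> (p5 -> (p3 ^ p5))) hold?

1

Substituting p3=0, p5=1:
p3 <-> p5 = 0 <-> 1 = 0
(p3 <-> p5) -> p5 = 0 -> 1 = 1
p5 -> p3 = 1 -> 0 = 0
(p5 -> p3) -> p5 = 0 -> 1 = 1
~((p5 -> p3) -> p5) = ~1 = 0
~~((p5 -> p3) -> p5) = ~0 = 1
~~((p5 -> p3) -> p5) ^ p3 = 1 ^ 0 = 1
((p3 <-> p5) -> p5) <-> (~~((p5 -> p3) -> p5) ^ p3) = 1 <-> 1 = 1
~(((p3 <-> p5) -> p5) <-> (~~((p5 -> p3) -> p5) ^ p3)) = ~1 = 0
p5 -> ~(((p3 <-> p5) -> p5) <-> (~~((p5 -> p3) -> p5) ^ p3)) = 1 -> 0 = 0
(p5 -> ~(((p3 <-> p5) -> p5) <-> (~~((p5 -> p3) -> p5) ^ p3))) ^ p5 = 0 ^ 1 = 1
p3 ^ p5 = 0 ^ 1 = 1
~(p3 ^ p5) = ~1 = 0
p5 ^ ~(p3 ^ p5) = 1 ^ 0 = 1
~(p5 ^ ~(p3 ^ p5)) = ~1 = 0
p5 & ~(p5 ^ ~(p3 ^ p5)) = 1 & 0 = 0
((p5 -> ~(((p3 <-> p5) -> p5) <-> (~~((p5 -> p3) -> p5) ^ p3))) ^ p5) <-> (p5 & ~(p5 ^ ~(p3 ^ p5))) = 1 <-> 0 = 0
p3 ^ p5 = 0 ^ 1 = 1
p5 -> (p3 ^ p5) = 1 -> 1 = 1
p3 -> (p5 -> (p3 ^ p5)) = 0 -> 1 = 1
(((p5 -> ~(((p3 <-> p5) -> p5) <-> (~~((p5 -> p3) -> p5) ^ p3))) ^ p5) <-> (p5 & ~(p5 ^ ~(p3 ^ p5)))) ^ (p3 -> (p5 -> (p3 ^ p5))) = 0 ^ 1 = 1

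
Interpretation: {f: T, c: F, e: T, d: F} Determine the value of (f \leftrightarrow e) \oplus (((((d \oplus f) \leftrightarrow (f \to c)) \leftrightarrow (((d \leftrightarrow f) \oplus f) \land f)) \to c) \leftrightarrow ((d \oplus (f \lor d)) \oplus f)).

f \leftrightarrow e = T \leftrightarrow T = T
d \oplus f = F \oplus T = T
f \to c = T \to F = F
(d \oplus f) \leftrightarrow (f \to c) = T \leftrightarrow F = F
d \leftrightarrow f = F \leftrightarrow T = F
(d \leftrightarrow f) \oplus f = F \oplus T = T
((d \leftrightarrow f) \oplus f) \land f = T \land T = T
((d \oplus f) \leftrightarrow (f \to c)) \leftrightarrow (((d \leftrightarrow f) \oplus f) \land f) = F \leftrightarrow T = F
(((d \oplus f) \leftrightarrow (f \to c)) \leftrightarrow (((d \leftrightarrow f) \oplus f) \land f)) \to c = F \to F = T
f \lor d = T \lor F = T
d \oplus (f \lor d) = F \oplus T = T
(d \oplus (f \lor d)) \oplus f = T \oplus T = F
((((d \oplus f) \leftrightarrow (f \to c)) \leftrightarrow (((d \leftrightarrow f) \oplus f) \land f)) \to c) \leftrightarrow ((d \oplus (f \lor d)) \oplus f) = T \leftrightarrow F = F
(f \leftrightarrow e) \oplus (((((d \oplus f) \leftrightarrow (f \to c)) \leftrightarrow (((d \leftrightarrow f) \oplus f) \land f)) \to c) \leftrightarrow ((d \oplus (f \lor d)) \oplus f)) = T \oplus F = T

T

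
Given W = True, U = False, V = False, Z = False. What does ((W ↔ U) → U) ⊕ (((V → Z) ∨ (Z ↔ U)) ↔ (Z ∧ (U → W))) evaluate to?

Substituting W=True, U=False, V=False, Z=False:
W ↔ U = True ↔ False = False
(W ↔ U) → U = False → False = True
V → Z = False → False = True
Z ↔ U = False ↔ False = True
(V → Z) ∨ (Z ↔ U) = True ∨ True = True
U → W = False → True = True
Z ∧ (U → W) = False ∧ True = False
((V → Z) ∨ (Z ↔ U)) ↔ (Z ∧ (U → W)) = True ↔ False = False
((W ↔ U) → U) ⊕ (((V → Z) ∨ (Z ↔ U)) ↔ (Z ∧ (U → W))) = True ⊕ False = True

True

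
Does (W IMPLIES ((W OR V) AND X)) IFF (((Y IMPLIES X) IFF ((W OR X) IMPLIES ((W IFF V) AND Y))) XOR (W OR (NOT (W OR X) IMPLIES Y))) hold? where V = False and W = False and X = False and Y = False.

True

W OR V = False OR False = False
(W OR V) AND X = False AND False = False
W IMPLIES ((W OR V) AND X) = False IMPLIES False = True
Y IMPLIES X = False IMPLIES False = True
W OR X = False OR False = False
W IFF V = False IFF False = True
(W IFF V) AND Y = True AND False = False
(W OR X) IMPLIES ((W IFF V) AND Y) = False IMPLIES False = True
(Y IMPLIES X) IFF ((W OR X) IMPLIES ((W IFF V) AND Y)) = True IFF True = True
W OR X = False OR False = False
NOT (W OR X) = NOT False = True
NOT (W OR X) IMPLIES Y = True IMPLIES False = False
W OR (NOT (W OR X) IMPLIES Y) = False OR False = False
((Y IMPLIES X) IFF ((W OR X) IMPLIES ((W IFF V) AND Y))) XOR (W OR (NOT (W OR X) IMPLIES Y)) = True XOR False = True
(W IMPLIES ((W OR V) AND X)) IFF (((Y IMPLIES X) IFF ((W OR X) IMPLIES ((W IFF V) AND Y))) XOR (W OR (NOT (W OR X) IMPLIES Y))) = True IFF True = True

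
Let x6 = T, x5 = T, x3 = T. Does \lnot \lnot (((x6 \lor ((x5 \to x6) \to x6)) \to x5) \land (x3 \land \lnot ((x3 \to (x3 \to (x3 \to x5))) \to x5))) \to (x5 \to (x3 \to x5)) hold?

Substituting x6=T, x5=T, x3=T:
x5 \to x6 = T \to T = T
(x5 \to x6) \to x6 = T \to T = T
x6 \lor ((x5 \to x6) \to x6) = T \lor T = T
(x6 \lor ((x5 \to x6) \to x6)) \to x5 = T \to T = T
x3 \to x5 = T \to T = T
x3 \to (x3 \to x5) = T \to T = T
x3 \to (x3 \to (x3 \to x5)) = T \to T = T
(x3 \to (x3 \to (x3 \to x5))) \to x5 = T \to T = T
\lnot ((x3 \to (x3 \to (x3 \to x5))) \to x5) = \lnot T = F
x3 \land \lnot ((x3 \to (x3 \to (x3 \to x5))) \to x5) = T \land F = F
((x6 \lor ((x5 \to x6) \to x6)) \to x5) \land (x3 \land \lnot ((x3 \to (x3 \to (x3 \to x5))) \to x5)) = T \land F = F
\lnot (((x6 \lor ((x5 \to x6) \to x6)) \to x5) \land (x3 \land \lnot ((x3 \to (x3 \to (x3 \to x5))) \to x5))) = \lnot F = T
\lnot \lnot (((x6 \lor ((x5 \to x6) \to x6)) \to x5) \land (x3 \land \lnot ((x3 \to (x3 \to (x3 \to x5))) \to x5))) = \lnot T = F
x3 \to x5 = T \to T = T
x5 \to (x3 \to x5) = T \to T = T
\lnot \lnot (((x6 \lor ((x5 \to x6) \to x6)) \to x5) \land (x3 \land \lnot ((x3 \to (x3 \to (x3 \to x5))) \to x5))) \to (x5 \to (x3 \to x5)) = F \to T = T

T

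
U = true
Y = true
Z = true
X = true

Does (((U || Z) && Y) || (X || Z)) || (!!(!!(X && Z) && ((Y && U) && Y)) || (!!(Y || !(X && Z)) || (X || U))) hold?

U || Z = true || true = true
(U || Z) && Y = true && true = true
X || Z = true || true = true
((U || Z) && Y) || (X || Z) = true || true = true
X && Z = true && true = true
!(X && Z) = !true = false
!!(X && Z) = !false = true
Y && U = true && true = true
(Y && U) && Y = true && true = true
!!(X && Z) && ((Y && U) && Y) = true && true = true
!(!!(X && Z) && ((Y && U) && Y)) = !true = false
!!(!!(X && Z) && ((Y && U) && Y)) = !false = true
X && Z = true && true = true
!(X && Z) = !true = false
Y || !(X && Z) = true || false = true
!(Y || !(X && Z)) = !true = false
!!(Y || !(X && Z)) = !false = true
X || U = true || true = true
!!(Y || !(X && Z)) || (X || U) = true || true = true
!!(!!(X && Z) && ((Y && U) && Y)) || (!!(Y || !(X && Z)) || (X || U)) = true || true = true
(((U || Z) && Y) || (X || Z)) || (!!(!!(X && Z) && ((Y && U) && Y)) || (!!(Y || !(X && Z)) || (X || U))) = true || true = true

true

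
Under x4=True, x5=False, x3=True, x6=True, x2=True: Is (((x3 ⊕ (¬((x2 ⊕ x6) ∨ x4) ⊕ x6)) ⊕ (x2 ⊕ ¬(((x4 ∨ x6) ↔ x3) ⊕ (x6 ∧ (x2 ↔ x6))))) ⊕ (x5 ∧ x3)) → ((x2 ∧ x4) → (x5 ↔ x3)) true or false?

Substituting x4=True, x5=False, x3=True, x6=True, x2=True:
x2 ⊕ x6 = True ⊕ True = False
(x2 ⊕ x6) ∨ x4 = False ∨ True = True
¬((x2 ⊕ x6) ∨ x4) = ¬True = False
¬((x2 ⊕ x6) ∨ x4) ⊕ x6 = False ⊕ True = True
x3 ⊕ (¬((x2 ⊕ x6) ∨ x4) ⊕ x6) = True ⊕ True = False
x4 ∨ x6 = True ∨ True = True
(x4 ∨ x6) ↔ x3 = True ↔ True = True
x2 ↔ x6 = True ↔ True = True
x6 ∧ (x2 ↔ x6) = True ∧ True = True
((x4 ∨ x6) ↔ x3) ⊕ (x6 ∧ (x2 ↔ x6)) = True ⊕ True = False
¬(((x4 ∨ x6) ↔ x3) ⊕ (x6 ∧ (x2 ↔ x6))) = ¬False = True
x2 ⊕ ¬(((x4 ∨ x6) ↔ x3) ⊕ (x6 ∧ (x2 ↔ x6))) = True ⊕ True = False
(x3 ⊕ (¬((x2 ⊕ x6) ∨ x4) ⊕ x6)) ⊕ (x2 ⊕ ¬(((x4 ∨ x6) ↔ x3) ⊕ (x6 ∧ (x2 ↔ x6)))) = False ⊕ False = False
x5 ∧ x3 = False ∧ True = False
((x3 ⊕ (¬((x2 ⊕ x6) ∨ x4) ⊕ x6)) ⊕ (x2 ⊕ ¬(((x4 ∨ x6) ↔ x3) ⊕ (x6 ∧ (x2 ↔ x6))))) ⊕ (x5 ∧ x3) = False ⊕ False = False
x2 ∧ x4 = True ∧ True = True
x5 ↔ x3 = False ↔ True = False
(x2 ∧ x4) → (x5 ↔ x3) = True → False = False
(((x3 ⊕ (¬((x2 ⊕ x6) ∨ x4) ⊕ x6)) ⊕ (x2 ⊕ ¬(((x4 ∨ x6) ↔ x3) ⊕ (x6 ∧ (x2 ↔ x6))))) ⊕ (x5 ∧ x3)) → ((x2 ∧ x4) → (x5 ↔ x3)) = False → False = True

True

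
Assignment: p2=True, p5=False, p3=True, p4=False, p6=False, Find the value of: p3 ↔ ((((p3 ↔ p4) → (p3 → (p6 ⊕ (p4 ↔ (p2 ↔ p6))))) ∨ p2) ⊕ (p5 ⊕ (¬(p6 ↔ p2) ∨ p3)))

p3 ↔ p4 = True ↔ False = False
p2 ↔ p6 = True ↔ False = False
p4 ↔ (p2 ↔ p6) = False ↔ False = True
p6 ⊕ (p4 ↔ (p2 ↔ p6)) = False ⊕ True = True
p3 → (p6 ⊕ (p4 ↔ (p2 ↔ p6))) = True → True = True
(p3 ↔ p4) → (p3 → (p6 ⊕ (p4 ↔ (p2 ↔ p6)))) = False → True = True
((p3 ↔ p4) → (p3 → (p6 ⊕ (p4 ↔ (p2 ↔ p6))))) ∨ p2 = True ∨ True = True
p6 ↔ p2 = False ↔ True = False
¬(p6 ↔ p2) = ¬False = True
¬(p6 ↔ p2) ∨ p3 = True ∨ True = True
p5 ⊕ (¬(p6 ↔ p2) ∨ p3) = False ⊕ True = True
(((p3 ↔ p4) → (p3 → (p6 ⊕ (p4 ↔ (p2 ↔ p6))))) ∨ p2) ⊕ (p5 ⊕ (¬(p6 ↔ p2) ∨ p3)) = True ⊕ True = False
p3 ↔ ((((p3 ↔ p4) → (p3 → (p6 ⊕ (p4 ↔ (p2 ↔ p6))))) ∨ p2) ⊕ (p5 ⊕ (¬(p6 ↔ p2) ∨ p3))) = True ↔ False = False

False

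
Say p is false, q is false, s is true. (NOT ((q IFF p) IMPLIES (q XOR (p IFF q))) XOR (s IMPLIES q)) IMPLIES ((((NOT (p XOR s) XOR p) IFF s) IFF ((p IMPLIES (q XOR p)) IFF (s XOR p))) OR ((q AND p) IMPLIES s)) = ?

T

q IFF p = F IFF F = T
p IFF q = F IFF F = T
q XOR (p IFF q) = F XOR T = T
(q IFF p) IMPLIES (q XOR (p IFF q)) = T IMPLIES T = T
NOT ((q IFF p) IMPLIES (q XOR (p IFF q))) = NOT T = F
s IMPLIES q = T IMPLIES F = F
NOT ((q IFF p) IMPLIES (q XOR (p IFF q))) XOR (s IMPLIES q) = F XOR F = F
p XOR s = F XOR T = T
NOT (p XOR s) = NOT T = F
NOT (p XOR s) XOR p = F XOR F = F
(NOT (p XOR s) XOR p) IFF s = F IFF T = F
q XOR p = F XOR F = F
p IMPLIES (q XOR p) = F IMPLIES F = T
s XOR p = T XOR F = T
(p IMPLIES (q XOR p)) IFF (s XOR p) = T IFF T = T
((NOT (p XOR s) XOR p) IFF s) IFF ((p IMPLIES (q XOR p)) IFF (s XOR p)) = F IFF T = F
q AND p = F AND F = F
(q AND p) IMPLIES s = F IMPLIES T = T
(((NOT (p XOR s) XOR p) IFF s) IFF ((p IMPLIES (q XOR p)) IFF (s XOR p))) OR ((q AND p) IMPLIES s) = F OR T = T
(NOT ((q IFF p) IMPLIES (q XOR (p IFF q))) XOR (s IMPLIES q)) IMPLIES ((((NOT (p XOR s) XOR p) IFF s) IFF ((p IMPLIES (q XOR p)) IFF (s XOR p))) OR ((q AND p) IMPLIES s)) = F IMPLIES T = T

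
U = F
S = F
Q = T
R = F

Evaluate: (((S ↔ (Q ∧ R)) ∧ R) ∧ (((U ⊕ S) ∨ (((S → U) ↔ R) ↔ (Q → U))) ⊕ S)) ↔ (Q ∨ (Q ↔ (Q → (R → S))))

Substituting U=F, S=F, Q=T, R=F:
Q ∧ R = T ∧ F = F
S ↔ (Q ∧ R) = F ↔ F = T
(S ↔ (Q ∧ R)) ∧ R = T ∧ F = F
U ⊕ S = F ⊕ F = F
S → U = F → F = T
(S → U) ↔ R = T ↔ F = F
Q → U = T → F = F
((S → U) ↔ R) ↔ (Q → U) = F ↔ F = T
(U ⊕ S) ∨ (((S → U) ↔ R) ↔ (Q → U)) = F ∨ T = T
((U ⊕ S) ∨ (((S → U) ↔ R) ↔ (Q → U))) ⊕ S = T ⊕ F = T
((S ↔ (Q ∧ R)) ∧ R) ∧ (((U ⊕ S) ∨ (((S → U) ↔ R) ↔ (Q → U))) ⊕ S) = F ∧ T = F
R → S = F → F = T
Q → (R → S) = T → T = T
Q ↔ (Q → (R → S)) = T ↔ T = T
Q ∨ (Q ↔ (Q → (R → S))) = T ∨ T = T
(((S ↔ (Q ∧ R)) ∧ R) ∧ (((U ⊕ S) ∨ (((S → U) ↔ R) ↔ (Q → U))) ⊕ S)) ↔ (Q ∨ (Q ↔ (Q → (R → S)))) = F ↔ T = F

F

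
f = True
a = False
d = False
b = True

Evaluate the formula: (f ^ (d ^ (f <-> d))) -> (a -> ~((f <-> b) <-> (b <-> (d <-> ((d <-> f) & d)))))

True

f <-> d = True <-> False = False
d ^ (f <-> d) = False ^ False = False
f ^ (d ^ (f <-> d)) = True ^ False = True
f <-> b = True <-> True = True
d <-> f = False <-> True = False
(d <-> f) & d = False & False = False
d <-> ((d <-> f) & d) = False <-> False = True
b <-> (d <-> ((d <-> f) & d)) = True <-> True = True
(f <-> b) <-> (b <-> (d <-> ((d <-> f) & d))) = True <-> True = True
~((f <-> b) <-> (b <-> (d <-> ((d <-> f) & d)))) = ~True = False
a -> ~((f <-> b) <-> (b <-> (d <-> ((d <-> f) & d)))) = False -> False = True
(f ^ (d ^ (f <-> d))) -> (a -> ~((f <-> b) <-> (b <-> (d <-> ((d <-> f) & d))))) = True -> True = True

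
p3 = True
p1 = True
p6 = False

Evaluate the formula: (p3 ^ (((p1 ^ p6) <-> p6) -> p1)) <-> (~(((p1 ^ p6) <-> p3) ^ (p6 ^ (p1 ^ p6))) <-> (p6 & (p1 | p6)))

p1 ^ p6 = True ^ False = True
(p1 ^ p6) <-> p6 = True <-> False = False
((p1 ^ p6) <-> p6) -> p1 = False -> True = True
p3 ^ (((p1 ^ p6) <-> p6) -> p1) = True ^ True = False
p1 ^ p6 = True ^ False = True
(p1 ^ p6) <-> p3 = True <-> True = True
p1 ^ p6 = True ^ False = True
p6 ^ (p1 ^ p6) = False ^ True = True
((p1 ^ p6) <-> p3) ^ (p6 ^ (p1 ^ p6)) = True ^ True = False
~(((p1 ^ p6) <-> p3) ^ (p6 ^ (p1 ^ p6))) = ~False = True
p1 | p6 = True | False = True
p6 & (p1 | p6) = False & True = False
~(((p1 ^ p6) <-> p3) ^ (p6 ^ (p1 ^ p6))) <-> (p6 & (p1 | p6)) = True <-> False = False
(p3 ^ (((p1 ^ p6) <-> p6) -> p1)) <-> (~(((p1 ^ p6) <-> p3) ^ (p6 ^ (p1 ^ p6))) <-> (p6 & (p1 | p6))) = False <-> False = True

True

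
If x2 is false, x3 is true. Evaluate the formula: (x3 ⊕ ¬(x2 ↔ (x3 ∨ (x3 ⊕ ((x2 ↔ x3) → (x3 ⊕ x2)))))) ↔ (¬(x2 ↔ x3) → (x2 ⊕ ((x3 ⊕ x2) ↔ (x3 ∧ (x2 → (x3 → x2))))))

x2 ↔ x3 = False ↔ True = False
x3 ⊕ x2 = True ⊕ False = True
(x2 ↔ x3) → (x3 ⊕ x2) = False → True = True
x3 ⊕ ((x2 ↔ x3) → (x3 ⊕ x2)) = True ⊕ True = False
x3 ∨ (x3 ⊕ ((x2 ↔ x3) → (x3 ⊕ x2))) = True ∨ False = True
x2 ↔ (x3 ∨ (x3 ⊕ ((x2 ↔ x3) → (x3 ⊕ x2)))) = False ↔ True = False
¬(x2 ↔ (x3 ∨ (x3 ⊕ ((x2 ↔ x3) → (x3 ⊕ x2))))) = ¬False = True
x3 ⊕ ¬(x2 ↔ (x3 ∨ (x3 ⊕ ((x2 ↔ x3) → (x3 ⊕ x2))))) = True ⊕ True = False
x2 ↔ x3 = False ↔ True = False
¬(x2 ↔ x3) = ¬False = True
x3 ⊕ x2 = True ⊕ False = True
x3 → x2 = True → False = False
x2 → (x3 → x2) = False → False = True
x3 ∧ (x2 → (x3 → x2)) = True ∧ True = True
(x3 ⊕ x2) ↔ (x3 ∧ (x2 → (x3 → x2))) = True ↔ True = True
x2 ⊕ ((x3 ⊕ x2) ↔ (x3 ∧ (x2 → (x3 → x2)))) = False ⊕ True = True
¬(x2 ↔ x3) → (x2 ⊕ ((x3 ⊕ x2) ↔ (x3 ∧ (x2 → (x3 → x2))))) = True → True = True
(x3 ⊕ ¬(x2 ↔ (x3 ∨ (x3 ⊕ ((x2 ↔ x3) → (x3 ⊕ x2)))))) ↔ (¬(x2 ↔ x3) → (x2 ⊕ ((x3 ⊕ x2) ↔ (x3 ∧ (x2 → (x3 → x2)))))) = False ↔ True = False

False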